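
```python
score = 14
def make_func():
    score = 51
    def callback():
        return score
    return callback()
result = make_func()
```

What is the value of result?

Step 1: score = 14 globally, but make_func() defines score = 51 locally.
Step 2: callback() looks up score. Not in local scope, so checks enclosing scope (make_func) and finds score = 51.
Step 3: result = 51

The answer is 51.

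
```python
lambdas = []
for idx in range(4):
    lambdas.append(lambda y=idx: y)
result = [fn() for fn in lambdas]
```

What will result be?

Step 1: Default arg y=idx captures idx at each iteration.
Step 2: Each lambda has its own default: 0, 1, ..., 3.
Step 3: result = [0, 1, 2, 3]

The answer is [0, 1, 2, 3].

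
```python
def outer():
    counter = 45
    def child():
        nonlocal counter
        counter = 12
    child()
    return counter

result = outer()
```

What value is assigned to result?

Step 1: outer() sets counter = 45.
Step 2: child() uses nonlocal to reassign counter = 12.
Step 3: result = 12

The answer is 12.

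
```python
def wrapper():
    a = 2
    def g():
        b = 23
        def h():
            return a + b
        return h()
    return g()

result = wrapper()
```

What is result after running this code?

Step 1: wrapper() defines a = 2. g() defines b = 23.
Step 2: h() accesses both from enclosing scopes: a = 2, b = 23.
Step 3: result = 2 + 23 = 25

The answer is 25.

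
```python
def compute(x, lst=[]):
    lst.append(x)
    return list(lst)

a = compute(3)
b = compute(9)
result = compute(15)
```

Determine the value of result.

Step 1: Default list is shared. list() creates copies for return values.
Step 2: Internal list grows: [3] -> [3, 9] -> [3, 9, 15].
Step 3: result = [3, 9, 15]

The answer is [3, 9, 15].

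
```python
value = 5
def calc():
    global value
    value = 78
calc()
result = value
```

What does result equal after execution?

Step 1: value = 5 globally.
Step 2: calc() declares global value and sets it to 78.
Step 3: After calc(), global value = 78. result = 78

The answer is 78.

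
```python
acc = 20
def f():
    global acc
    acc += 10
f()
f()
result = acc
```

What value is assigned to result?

Step 1: acc = 20.
Step 2: First f(): acc = 20 + 10 = 30.
Step 3: Second f(): acc = 30 + 10 = 40. result = 40

The answer is 40.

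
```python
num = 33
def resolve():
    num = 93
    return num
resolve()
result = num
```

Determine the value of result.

Step 1: num = 33 globally.
Step 2: resolve() creates a LOCAL num = 93 (no global keyword!).
Step 3: The global num is unchanged. result = 33

The answer is 33.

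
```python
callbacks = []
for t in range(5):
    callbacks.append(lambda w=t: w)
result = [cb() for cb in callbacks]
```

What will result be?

Step 1: Default arg w=t captures t at each iteration.
Step 2: Each lambda has its own default: 0, 1, ..., 4.
Step 3: result = [0, 1, 2, 3, 4]

The answer is [0, 1, 2, 3, 4].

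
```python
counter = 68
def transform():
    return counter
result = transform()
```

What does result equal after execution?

Step 1: counter = 68 is defined in the global scope.
Step 2: transform() looks up counter. No local counter exists, so Python checks the global scope via LEGB rule and finds counter = 68.
Step 3: result = 68

The answer is 68.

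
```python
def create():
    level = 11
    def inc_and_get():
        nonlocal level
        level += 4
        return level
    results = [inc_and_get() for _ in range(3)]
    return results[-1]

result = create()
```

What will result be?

Step 1: level = 11.
Step 2: Three calls to inc_and_get(), each adding 4.
Step 3: Last value = 11 + 4 * 3 = 23

The answer is 23.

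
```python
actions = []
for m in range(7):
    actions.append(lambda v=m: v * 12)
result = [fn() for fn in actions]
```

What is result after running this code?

Step 1: Default arg v=m captures m at each iteration.
Step 2: actions[k] has v defaulting to k, returns k * 12.
Step 3: result = [0, 12, 24, 36, 48, 60, 72]

The answer is [0, 12, 24, 36, 48, 60, 72].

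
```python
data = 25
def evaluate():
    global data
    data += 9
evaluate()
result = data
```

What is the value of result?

Step 1: data = 25 globally.
Step 2: evaluate() modifies global data: data += 9 = 34.
Step 3: result = 34

The answer is 34.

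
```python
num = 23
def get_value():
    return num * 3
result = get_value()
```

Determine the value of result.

Step 1: num = 23 is defined globally.
Step 2: get_value() looks up num from global scope = 23, then computes 23 * 3 = 69.
Step 3: result = 69

The answer is 69.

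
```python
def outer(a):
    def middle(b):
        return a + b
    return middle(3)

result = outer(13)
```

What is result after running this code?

Step 1: outer(13) passes a = 13.
Step 2: middle(3) has b = 3, reads a = 13 from enclosing.
Step 3: result = 13 + 3 = 16

The answer is 16.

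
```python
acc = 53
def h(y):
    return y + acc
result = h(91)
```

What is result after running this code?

Step 1: acc = 53 is defined globally.
Step 2: h(91) uses parameter y = 91 and looks up acc from global scope = 53.
Step 3: result = 91 + 53 = 144

The answer is 144.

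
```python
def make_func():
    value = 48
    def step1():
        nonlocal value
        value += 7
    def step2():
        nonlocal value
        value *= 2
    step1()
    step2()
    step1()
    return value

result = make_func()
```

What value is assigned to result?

Step 1: value = 48.
Step 2: step1(): value = 48 + 7 = 55.
Step 3: step2(): value = 55 * 2 = 110.
Step 4: step1(): value = 110 + 7 = 117. result = 117

The answer is 117.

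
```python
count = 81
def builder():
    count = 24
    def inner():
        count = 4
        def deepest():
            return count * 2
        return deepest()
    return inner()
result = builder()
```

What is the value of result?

Step 1: deepest() looks up count through LEGB: not local, finds count = 4 in enclosing inner().
Step 2: Returns 4 * 2 = 8.
Step 3: result = 8

The answer is 8.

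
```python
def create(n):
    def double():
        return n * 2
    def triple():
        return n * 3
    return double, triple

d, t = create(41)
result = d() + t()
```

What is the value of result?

Step 1: Both closures capture the same n = 41.
Step 2: d() = 41 * 2 = 82, t() = 41 * 3 = 123.
Step 3: result = 82 + 123 = 205

The answer is 205.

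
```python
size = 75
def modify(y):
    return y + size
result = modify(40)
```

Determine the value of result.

Step 1: size = 75 is defined globally.
Step 2: modify(40) uses parameter y = 40 and looks up size from global scope = 75.
Step 3: result = 40 + 75 = 115

The answer is 115.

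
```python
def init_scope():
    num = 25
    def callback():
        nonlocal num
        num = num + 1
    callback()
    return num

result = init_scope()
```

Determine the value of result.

Step 1: init_scope() sets num = 25.
Step 2: callback() uses nonlocal to modify num in init_scope's scope: num = 25 + 1 = 26.
Step 3: init_scope() returns the modified num = 26

The answer is 26.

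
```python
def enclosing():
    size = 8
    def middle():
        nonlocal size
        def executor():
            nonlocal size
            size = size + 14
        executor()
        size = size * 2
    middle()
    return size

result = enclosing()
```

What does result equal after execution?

Step 1: size = 8.
Step 2: executor() adds 14: size = 8 + 14 = 22.
Step 3: middle() doubles: size = 22 * 2 = 44.
Step 4: result = 44

The answer is 44.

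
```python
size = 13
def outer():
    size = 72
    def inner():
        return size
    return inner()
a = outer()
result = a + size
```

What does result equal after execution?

Step 1: outer() has local size = 72. inner() reads from enclosing.
Step 2: outer() returns 72. Global size = 13 unchanged.
Step 3: result = 72 + 13 = 85

The answer is 85.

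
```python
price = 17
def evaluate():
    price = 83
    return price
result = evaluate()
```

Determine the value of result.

Step 1: Global price = 17.
Step 2: evaluate() creates local price = 83, shadowing the global.
Step 3: Returns local price = 83. result = 83

The answer is 83.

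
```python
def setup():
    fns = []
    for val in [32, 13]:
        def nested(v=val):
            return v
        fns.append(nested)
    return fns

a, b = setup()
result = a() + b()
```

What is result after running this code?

Step 1: Default argument v=val captures val at each iteration.
Step 2: a() returns 32 (captured at first iteration), b() returns 13 (captured at second).
Step 3: result = 32 + 13 = 45

The answer is 45.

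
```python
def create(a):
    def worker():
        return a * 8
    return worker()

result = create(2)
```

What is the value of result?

Step 1: create(2) binds parameter a = 2.
Step 2: worker() accesses a = 2 from enclosing scope.
Step 3: result = 2 * 8 = 16

The answer is 16.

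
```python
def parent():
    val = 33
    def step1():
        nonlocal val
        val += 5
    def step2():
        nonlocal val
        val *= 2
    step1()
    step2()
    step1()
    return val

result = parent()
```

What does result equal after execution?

Step 1: val = 33.
Step 2: step1(): val = 33 + 5 = 38.
Step 3: step2(): val = 38 * 2 = 76.
Step 4: step1(): val = 76 + 5 = 81. result = 81

The answer is 81.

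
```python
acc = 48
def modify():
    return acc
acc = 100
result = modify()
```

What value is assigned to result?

Step 1: acc is first set to 48, then reassigned to 100.
Step 2: modify() is called after the reassignment, so it looks up the current global acc = 100.
Step 3: result = 100

The answer is 100.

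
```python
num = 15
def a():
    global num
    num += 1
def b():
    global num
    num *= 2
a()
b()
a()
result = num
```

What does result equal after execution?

Step 1: num = 15.
Step 2: a(): num = 15 + 1 = 16.
Step 3: b(): num = 16 * 2 = 32.
Step 4: a(): num = 32 + 1 = 33

The answer is 33.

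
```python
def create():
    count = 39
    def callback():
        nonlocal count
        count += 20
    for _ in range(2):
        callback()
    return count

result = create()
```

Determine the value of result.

Step 1: count = 39.
Step 2: callback() is called 2 times in a loop, each adding 20 via nonlocal.
Step 3: count = 39 + 20 * 2 = 79

The answer is 79.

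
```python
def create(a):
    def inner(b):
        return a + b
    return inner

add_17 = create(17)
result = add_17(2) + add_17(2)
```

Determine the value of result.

Step 1: add_17 captures a = 17.
Step 2: add_17(2) = 17 + 2 = 19, called twice.
Step 3: result = 19 + 19 = 38

The answer is 38.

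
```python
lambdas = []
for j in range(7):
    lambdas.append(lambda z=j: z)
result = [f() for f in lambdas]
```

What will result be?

Step 1: Default arg z=j captures j at each iteration.
Step 2: Each lambda has its own default: 0, 1, ..., 6.
Step 3: result = [0, 1, 2, 3, 4, 5, 6]

The answer is [0, 1, 2, 3, 4, 5, 6].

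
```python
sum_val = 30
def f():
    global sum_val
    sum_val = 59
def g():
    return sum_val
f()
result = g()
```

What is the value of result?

Step 1: sum_val = 30.
Step 2: f() sets global sum_val = 59.
Step 3: g() reads global sum_val = 59. result = 59

The answer is 59.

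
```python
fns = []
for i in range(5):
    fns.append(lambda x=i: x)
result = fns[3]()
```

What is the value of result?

Step 1: Default argument x=i captures i's value at each iteration.
Step 2: fns[3] captured x = 3 when i was 3.
Step 3: result = 3

The answer is 3.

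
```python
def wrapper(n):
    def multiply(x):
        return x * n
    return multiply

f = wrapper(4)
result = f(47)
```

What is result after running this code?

Step 1: wrapper(4) returns multiply closure with n = 4.
Step 2: f(47) computes 47 * 4 = 188.
Step 3: result = 188

The answer is 188.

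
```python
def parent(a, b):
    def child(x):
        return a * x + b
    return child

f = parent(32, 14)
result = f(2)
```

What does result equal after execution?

Step 1: parent(32, 14) captures a = 32, b = 14.
Step 2: f(2) computes 32 * 2 + 14 = 78.
Step 3: result = 78

The answer is 78.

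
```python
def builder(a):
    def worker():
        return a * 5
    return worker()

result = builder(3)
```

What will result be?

Step 1: builder(3) binds parameter a = 3.
Step 2: worker() accesses a = 3 from enclosing scope.
Step 3: result = 3 * 5 = 15

The answer is 15.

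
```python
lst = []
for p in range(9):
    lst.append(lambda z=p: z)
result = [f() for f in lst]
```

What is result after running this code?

Step 1: Default arg z=p captures p at each iteration.
Step 2: Each lambda has its own default: 0, 1, ..., 8.
Step 3: result = [0, 1, 2, 3, 4, 5, 6, 7, 8]

The answer is [0, 1, 2, 3, 4, 5, 6, 7, 8].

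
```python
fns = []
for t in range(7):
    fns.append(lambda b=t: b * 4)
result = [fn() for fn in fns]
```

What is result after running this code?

Step 1: Default arg b=t captures t at each iteration.
Step 2: fns[k] has b defaulting to k, returns k * 4.
Step 3: result = [0, 4, 8, 12, 16, 20, 24]

The answer is [0, 4, 8, 12, 16, 20, 24].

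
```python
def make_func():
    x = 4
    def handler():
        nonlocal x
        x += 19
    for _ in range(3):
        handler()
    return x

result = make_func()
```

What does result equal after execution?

Step 1: x = 4.
Step 2: handler() is called 3 times in a loop, each adding 19 via nonlocal.
Step 3: x = 4 + 19 * 3 = 61

The answer is 61.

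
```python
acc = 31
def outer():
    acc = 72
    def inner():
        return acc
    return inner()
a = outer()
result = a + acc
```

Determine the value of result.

Step 1: outer() has local acc = 72. inner() reads from enclosing.
Step 2: outer() returns 72. Global acc = 31 unchanged.
Step 3: result = 72 + 31 = 103

The answer is 103.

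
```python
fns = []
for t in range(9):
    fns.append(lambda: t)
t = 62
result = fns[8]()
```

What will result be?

Step 1: Lambdas capture the variable t by reference, not by value.
Step 2: After the loop, t is reassigned to 62.
Step 3: fns[8]() looks up the current t = 62. result = 62

The answer is 62.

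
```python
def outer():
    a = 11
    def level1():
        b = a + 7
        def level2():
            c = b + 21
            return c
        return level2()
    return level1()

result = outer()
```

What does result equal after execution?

Step 1: a = 11. b = a + 7 = 18.
Step 2: c = b + 21 = 18 + 21 = 39.
Step 3: result = 39

The answer is 39.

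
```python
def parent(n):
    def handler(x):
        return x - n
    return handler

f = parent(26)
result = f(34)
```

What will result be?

Step 1: parent(26) creates a closure capturing n = 26.
Step 2: f(34) computes 34 - 26 = 8.
Step 3: result = 8

The answer is 8.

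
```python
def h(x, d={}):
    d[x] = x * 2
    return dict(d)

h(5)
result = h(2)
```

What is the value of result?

Step 1: Mutable default dict is shared across calls.
Step 2: First call adds 5: 10. Second call adds 2: 4.
Step 3: result = {5: 10, 2: 4}

The answer is {5: 10, 2: 4}.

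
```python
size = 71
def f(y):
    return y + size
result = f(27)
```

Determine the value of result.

Step 1: size = 71 is defined globally.
Step 2: f(27) uses parameter y = 27 and looks up size from global scope = 71.
Step 3: result = 27 + 71 = 98

The answer is 98.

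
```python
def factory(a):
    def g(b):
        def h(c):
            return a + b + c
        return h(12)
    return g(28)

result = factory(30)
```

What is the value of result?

Step 1: a = 30, b = 28, c = 12 across three nested scopes.
Step 2: h() accesses all three via LEGB rule.
Step 3: result = 30 + 28 + 12 = 70

The answer is 70.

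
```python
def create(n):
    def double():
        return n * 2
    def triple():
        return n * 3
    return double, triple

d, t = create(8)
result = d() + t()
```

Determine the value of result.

Step 1: Both closures capture the same n = 8.
Step 2: d() = 8 * 2 = 16, t() = 8 * 3 = 24.
Step 3: result = 16 + 24 = 40

The answer is 40.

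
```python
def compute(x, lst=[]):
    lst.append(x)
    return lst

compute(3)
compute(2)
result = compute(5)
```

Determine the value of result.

Step 1: Mutable default argument gotcha! The list [] is created once.
Step 2: Each call appends to the SAME list: [3], [3, 2], [3, 2, 5].
Step 3: result = [3, 2, 5]

The answer is [3, 2, 5].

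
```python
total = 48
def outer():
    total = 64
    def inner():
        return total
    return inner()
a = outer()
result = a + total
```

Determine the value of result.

Step 1: outer() has local total = 64. inner() reads from enclosing.
Step 2: outer() returns 64. Global total = 48 unchanged.
Step 3: result = 64 + 48 = 112

The answer is 112.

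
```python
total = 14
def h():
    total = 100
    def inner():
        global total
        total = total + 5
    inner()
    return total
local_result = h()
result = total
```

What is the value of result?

Step 1: Global total = 14. h() creates local total = 100.
Step 2: inner() declares global total and adds 5: global total = 14 + 5 = 19.
Step 3: h() returns its local total = 100 (unaffected by inner).
Step 4: result = global total = 19

The answer is 19.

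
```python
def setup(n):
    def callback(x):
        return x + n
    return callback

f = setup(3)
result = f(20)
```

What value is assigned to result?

Step 1: setup(3) creates a closure that captures n = 3.
Step 2: f(20) calls the closure with x = 20, returning 20 + 3 = 23.
Step 3: result = 23

The answer is 23.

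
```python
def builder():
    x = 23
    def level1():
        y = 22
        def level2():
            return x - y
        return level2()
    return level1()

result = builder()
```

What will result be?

Step 1: x = 23 in builder. y = 22 in level1.
Step 2: level2() reads x = 23 and y = 22 from enclosing scopes.
Step 3: result = 23 - 22 = 1

The answer is 1.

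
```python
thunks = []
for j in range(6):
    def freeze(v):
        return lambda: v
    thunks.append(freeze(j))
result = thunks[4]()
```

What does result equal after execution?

Step 1: freeze(j) creates a new scope capturing v = j at call time.
Step 2: thunks[4] = freeze(4), so its lambda captures v = 4.
Step 3: result = 4 (closure factory fixes late binding)

The answer is 4.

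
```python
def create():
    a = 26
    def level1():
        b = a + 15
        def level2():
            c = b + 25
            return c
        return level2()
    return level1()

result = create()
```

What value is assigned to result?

Step 1: a = 26. b = a + 15 = 41.
Step 2: c = b + 25 = 41 + 25 = 66.
Step 3: result = 66

The answer is 66.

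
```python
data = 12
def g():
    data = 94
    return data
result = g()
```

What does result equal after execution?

Step 1: Global data = 12.
Step 2: g() creates local data = 94, shadowing the global.
Step 3: Returns local data = 94. result = 94

The answer is 94.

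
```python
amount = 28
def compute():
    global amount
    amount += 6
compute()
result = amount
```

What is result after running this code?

Step 1: amount = 28 globally.
Step 2: compute() modifies global amount: amount += 6 = 34.
Step 3: result = 34

The answer is 34.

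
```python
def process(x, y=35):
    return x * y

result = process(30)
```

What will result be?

Step 1: process(30) uses default y = 35.
Step 2: Returns 30 * 35 = 1050.
Step 3: result = 1050

The answer is 1050.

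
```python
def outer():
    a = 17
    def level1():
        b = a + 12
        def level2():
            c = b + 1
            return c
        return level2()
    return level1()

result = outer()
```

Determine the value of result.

Step 1: a = 17. b = a + 12 = 29.
Step 2: c = b + 1 = 29 + 1 = 30.
Step 3: result = 30

The answer is 30.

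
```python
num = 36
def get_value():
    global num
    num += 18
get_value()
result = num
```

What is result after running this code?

Step 1: num = 36 globally.
Step 2: get_value() modifies global num: num += 18 = 54.
Step 3: result = 54

The answer is 54.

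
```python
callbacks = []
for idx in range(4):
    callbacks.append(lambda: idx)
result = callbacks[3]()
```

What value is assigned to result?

Step 1: The loop creates 4 lambdas, all referencing the same variable idx.
Step 2: After the loop, idx = 3 (final value).
Step 3: callbacks[3]() looks up idx at call time and finds 3. This is the late binding gotcha. result = 3

The answer is 3.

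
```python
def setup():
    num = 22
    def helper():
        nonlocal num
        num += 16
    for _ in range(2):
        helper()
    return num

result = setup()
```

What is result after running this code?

Step 1: num = 22.
Step 2: helper() is called 2 times in a loop, each adding 16 via nonlocal.
Step 3: num = 22 + 16 * 2 = 54

The answer is 54.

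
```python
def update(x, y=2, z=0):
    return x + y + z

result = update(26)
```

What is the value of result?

Step 1: update(26) uses defaults y = 2, z = 0.
Step 2: Returns 26 + 2 + 0 = 28.
Step 3: result = 28

The answer is 28.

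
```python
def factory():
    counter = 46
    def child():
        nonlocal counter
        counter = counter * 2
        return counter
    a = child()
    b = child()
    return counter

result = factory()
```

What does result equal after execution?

Step 1: counter starts at 46.
Step 2: First child(): counter = 46 * 2 = 92.
Step 3: Second child(): counter = 92 * 2 = 184.
Step 4: result = 184

The answer is 184.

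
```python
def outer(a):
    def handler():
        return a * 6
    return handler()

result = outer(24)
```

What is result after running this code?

Step 1: outer(24) binds parameter a = 24.
Step 2: handler() accesses a = 24 from enclosing scope.
Step 3: result = 24 * 6 = 144

The answer is 144.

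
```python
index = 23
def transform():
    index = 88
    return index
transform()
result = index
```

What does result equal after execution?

Step 1: Global index = 23.
Step 2: transform() creates local index = 88 (shadow, not modification).
Step 3: After transform() returns, global index is unchanged. result = 23

The answer is 23.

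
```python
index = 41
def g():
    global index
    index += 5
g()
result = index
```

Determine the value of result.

Step 1: index = 41 globally.
Step 2: g() modifies global index: index += 5 = 46.
Step 3: result = 46

The answer is 46.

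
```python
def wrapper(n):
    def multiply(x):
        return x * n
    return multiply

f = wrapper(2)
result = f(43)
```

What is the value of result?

Step 1: wrapper(2) returns multiply closure with n = 2.
Step 2: f(43) computes 43 * 2 = 86.
Step 3: result = 86

The answer is 86.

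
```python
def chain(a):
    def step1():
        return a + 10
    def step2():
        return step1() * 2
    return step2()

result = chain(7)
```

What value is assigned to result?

Step 1: chain(7) captures a = 7.
Step 2: step2() calls step1() which returns 7 + 10 = 17.
Step 3: step2() returns 17 * 2 = 34

The answer is 34.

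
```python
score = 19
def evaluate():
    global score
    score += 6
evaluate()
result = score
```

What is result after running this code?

Step 1: score = 19 globally.
Step 2: evaluate() modifies global score: score += 6 = 25.
Step 3: result = 25

The answer is 25.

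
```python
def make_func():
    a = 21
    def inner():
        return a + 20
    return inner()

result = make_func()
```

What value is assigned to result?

Step 1: make_func() defines a = 21.
Step 2: inner() reads a = 21 from enclosing scope, returns 21 + 20 = 41.
Step 3: result = 41

The answer is 41.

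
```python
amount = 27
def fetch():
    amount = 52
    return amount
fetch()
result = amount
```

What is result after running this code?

Step 1: Global amount = 27.
Step 2: fetch() creates local amount = 52 (shadow, not modification).
Step 3: After fetch() returns, global amount is unchanged. result = 27

The answer is 27.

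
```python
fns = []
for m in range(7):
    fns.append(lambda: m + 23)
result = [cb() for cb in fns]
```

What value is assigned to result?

Step 1: All lambdas capture m by reference. After the loop, m = 6.
Step 2: Each call returns 6 + 23 = 29.
Step 3: result = [29, 29, 29, 29, 29, 29, 29]

The answer is [29, 29, 29, 29, 29, 29, 29].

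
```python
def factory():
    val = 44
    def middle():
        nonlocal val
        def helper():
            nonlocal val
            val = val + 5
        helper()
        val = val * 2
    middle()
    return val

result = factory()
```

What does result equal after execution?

Step 1: val = 44.
Step 2: helper() adds 5: val = 44 + 5 = 49.
Step 3: middle() doubles: val = 49 * 2 = 98.
Step 4: result = 98

The answer is 98.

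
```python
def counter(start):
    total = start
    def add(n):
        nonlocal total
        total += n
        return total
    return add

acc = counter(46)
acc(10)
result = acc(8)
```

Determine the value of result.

Step 1: counter(46) creates closure with total = 46.
Step 2: First acc(10): total = 46 + 10 = 56.
Step 3: Second acc(8): total = 56 + 8 = 64. result = 64

The answer is 64.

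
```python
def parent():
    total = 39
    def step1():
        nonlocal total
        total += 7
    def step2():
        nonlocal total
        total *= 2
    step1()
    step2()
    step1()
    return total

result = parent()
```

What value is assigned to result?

Step 1: total = 39.
Step 2: step1(): total = 39 + 7 = 46.
Step 3: step2(): total = 46 * 2 = 92.
Step 4: step1(): total = 92 + 7 = 99. result = 99

The answer is 99.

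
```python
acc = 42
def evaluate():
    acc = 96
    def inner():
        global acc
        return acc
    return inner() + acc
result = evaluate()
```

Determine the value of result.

Step 1: Global acc = 42. evaluate() shadows with local acc = 96.
Step 2: inner() uses global keyword, so inner() returns global acc = 42.
Step 3: evaluate() returns 42 + 96 = 138

The answer is 138.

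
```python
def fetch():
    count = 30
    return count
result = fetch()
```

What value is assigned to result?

Step 1: fetch() defines count = 30 in its local scope.
Step 2: return count finds the local variable count = 30.
Step 3: result = 30

The answer is 30.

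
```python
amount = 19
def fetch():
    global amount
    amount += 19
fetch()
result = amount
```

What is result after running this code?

Step 1: amount = 19 globally.
Step 2: fetch() modifies global amount: amount += 19 = 38.
Step 3: result = 38

The answer is 38.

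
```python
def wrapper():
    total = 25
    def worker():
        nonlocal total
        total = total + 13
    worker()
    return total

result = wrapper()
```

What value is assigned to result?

Step 1: wrapper() sets total = 25.
Step 2: worker() uses nonlocal to modify total in wrapper's scope: total = 25 + 13 = 38.
Step 3: wrapper() returns the modified total = 38

The answer is 38.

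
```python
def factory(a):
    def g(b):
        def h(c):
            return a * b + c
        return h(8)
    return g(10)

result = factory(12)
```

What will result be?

Step 1: a = 12, b = 10, c = 8.
Step 2: h() computes a * b + c = 12 * 10 + 8 = 128.
Step 3: result = 128

The answer is 128.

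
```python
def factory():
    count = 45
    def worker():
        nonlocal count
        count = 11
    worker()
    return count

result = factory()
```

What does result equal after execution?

Step 1: factory() sets count = 45.
Step 2: worker() uses nonlocal to reassign count = 11.
Step 3: result = 11

The answer is 11.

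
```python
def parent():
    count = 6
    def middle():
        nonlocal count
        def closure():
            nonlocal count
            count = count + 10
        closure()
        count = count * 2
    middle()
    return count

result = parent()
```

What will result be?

Step 1: count = 6.
Step 2: closure() adds 10: count = 6 + 10 = 16.
Step 3: middle() doubles: count = 16 * 2 = 32.
Step 4: result = 32

The answer is 32.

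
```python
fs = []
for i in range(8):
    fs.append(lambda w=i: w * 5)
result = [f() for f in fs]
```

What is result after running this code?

Step 1: Default arg w=i captures i at each iteration.
Step 2: fs[k] has w defaulting to k, returns k * 5.
Step 3: result = [0, 5, 10, 15, 20, 25, 30, 35]

The answer is [0, 5, 10, 15, 20, 25, 30, 35].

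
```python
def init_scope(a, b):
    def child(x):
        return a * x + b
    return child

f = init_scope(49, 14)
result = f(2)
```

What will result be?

Step 1: init_scope(49, 14) captures a = 49, b = 14.
Step 2: f(2) computes 49 * 2 + 14 = 112.
Step 3: result = 112

The answer is 112.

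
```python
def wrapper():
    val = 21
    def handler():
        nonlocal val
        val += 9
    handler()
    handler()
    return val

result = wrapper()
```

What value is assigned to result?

Step 1: val starts at 21.
Step 2: handler() is called 2 times, each adding 9.
Step 3: val = 21 + 9 * 2 = 39

The answer is 39.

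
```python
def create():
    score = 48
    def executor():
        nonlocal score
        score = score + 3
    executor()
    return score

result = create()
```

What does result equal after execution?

Step 1: create() sets score = 48.
Step 2: executor() uses nonlocal to modify score in create's scope: score = 48 + 3 = 51.
Step 3: create() returns the modified score = 51

The answer is 51.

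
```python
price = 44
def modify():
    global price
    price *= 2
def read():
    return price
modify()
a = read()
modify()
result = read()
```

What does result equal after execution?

Step 1: price = 44.
Step 2: First modify(): price = 44 * 2 = 88.
Step 3: Second modify(): price = 88 * 2 = 176.
Step 4: read() returns 176

The answer is 176.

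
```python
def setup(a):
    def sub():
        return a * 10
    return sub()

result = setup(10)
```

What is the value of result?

Step 1: setup(10) binds parameter a = 10.
Step 2: sub() accesses a = 10 from enclosing scope.
Step 3: result = 10 * 10 = 100

The answer is 100.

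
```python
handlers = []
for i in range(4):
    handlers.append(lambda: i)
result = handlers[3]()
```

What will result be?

Step 1: The loop creates 4 lambdas, all referencing the same variable i.
Step 2: After the loop, i = 3 (final value).
Step 3: handlers[3]() looks up i at call time and finds 3. This is the late binding gotcha. result = 3

The answer is 3.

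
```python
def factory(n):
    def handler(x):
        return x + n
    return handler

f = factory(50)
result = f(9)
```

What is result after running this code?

Step 1: factory(50) creates a closure that captures n = 50.
Step 2: f(9) calls the closure with x = 9, returning 9 + 50 = 59.
Step 3: result = 59

The answer is 59.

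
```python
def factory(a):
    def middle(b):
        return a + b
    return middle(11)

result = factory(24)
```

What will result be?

Step 1: factory(24) passes a = 24.
Step 2: middle(11) has b = 11, reads a = 24 from enclosing.
Step 3: result = 24 + 11 = 35

The answer is 35.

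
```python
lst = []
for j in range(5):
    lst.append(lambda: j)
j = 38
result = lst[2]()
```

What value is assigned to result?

Step 1: Lambdas capture the variable j by reference, not by value.
Step 2: After the loop, j is reassigned to 38.
Step 3: lst[2]() looks up the current j = 38. result = 38

The answer is 38.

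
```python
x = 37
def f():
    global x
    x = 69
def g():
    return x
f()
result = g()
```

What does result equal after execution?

Step 1: x = 37.
Step 2: f() sets global x = 69.
Step 3: g() reads global x = 69. result = 69

The answer is 69.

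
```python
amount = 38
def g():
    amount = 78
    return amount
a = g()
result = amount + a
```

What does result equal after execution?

Step 1: Global amount = 38. g() returns local amount = 78.
Step 2: a = 78. Global amount still = 38.
Step 3: result = 38 + 78 = 116

The answer is 116.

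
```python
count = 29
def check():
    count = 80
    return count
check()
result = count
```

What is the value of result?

Step 1: Global count = 29.
Step 2: check() creates local count = 80 (shadow, not modification).
Step 3: After check() returns, global count is unchanged. result = 29

The answer is 29.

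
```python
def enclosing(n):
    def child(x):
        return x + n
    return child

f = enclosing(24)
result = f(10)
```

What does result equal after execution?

Step 1: enclosing(24) creates a closure that captures n = 24.
Step 2: f(10) calls the closure with x = 10, returning 10 + 24 = 34.
Step 3: result = 34

The answer is 34.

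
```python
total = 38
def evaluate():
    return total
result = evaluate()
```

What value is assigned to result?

Step 1: total = 38 is defined in the global scope.
Step 2: evaluate() looks up total. No local total exists, so Python checks the global scope via LEGB rule and finds total = 38.
Step 3: result = 38

The answer is 38.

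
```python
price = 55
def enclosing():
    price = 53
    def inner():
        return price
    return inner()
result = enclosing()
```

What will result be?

Step 1: price = 55 globally, but enclosing() defines price = 53 locally.
Step 2: inner() looks up price. Not in local scope, so checks enclosing scope (enclosing) and finds price = 53.
Step 3: result = 53

The answer is 53.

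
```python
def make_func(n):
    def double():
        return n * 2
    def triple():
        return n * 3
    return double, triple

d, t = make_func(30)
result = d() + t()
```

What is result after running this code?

Step 1: Both closures capture the same n = 30.
Step 2: d() = 30 * 2 = 60, t() = 30 * 3 = 90.
Step 3: result = 60 + 90 = 150

The answer is 150.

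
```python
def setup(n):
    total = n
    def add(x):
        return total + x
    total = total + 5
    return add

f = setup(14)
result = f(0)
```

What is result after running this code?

Step 1: setup(14) sets total = 14, then total = 14 + 5 = 19.
Step 2: Closures capture by reference, so add sees total = 19.
Step 3: f(0) returns 19 + 0 = 19

The answer is 19.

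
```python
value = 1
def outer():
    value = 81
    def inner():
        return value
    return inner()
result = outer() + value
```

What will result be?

Step 1: Global value = 1. outer() shadows with value = 81.
Step 2: inner() returns enclosing value = 81. outer() = 81.
Step 3: result = 81 + global value (1) = 82

The answer is 82.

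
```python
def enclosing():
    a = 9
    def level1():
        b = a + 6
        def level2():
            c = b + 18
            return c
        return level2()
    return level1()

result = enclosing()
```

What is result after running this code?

Step 1: a = 9. b = a + 6 = 15.
Step 2: c = b + 18 = 15 + 18 = 33.
Step 3: result = 33

The answer is 33.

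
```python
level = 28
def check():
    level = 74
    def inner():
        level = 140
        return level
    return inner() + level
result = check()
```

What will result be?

Step 1: check() has local level = 74. inner() has local level = 140.
Step 2: inner() returns its local level = 140.
Step 3: check() returns 140 + its own level (74) = 214

The answer is 214.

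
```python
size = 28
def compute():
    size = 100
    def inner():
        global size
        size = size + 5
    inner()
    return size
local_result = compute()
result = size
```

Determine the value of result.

Step 1: Global size = 28. compute() creates local size = 100.
Step 2: inner() declares global size and adds 5: global size = 28 + 5 = 33.
Step 3: compute() returns its local size = 100 (unaffected by inner).
Step 4: result = global size = 33

The answer is 33.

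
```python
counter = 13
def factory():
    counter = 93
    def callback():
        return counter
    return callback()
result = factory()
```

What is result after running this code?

Step 1: counter = 13 globally, but factory() defines counter = 93 locally.
Step 2: callback() looks up counter. Not in local scope, so checks enclosing scope (factory) and finds counter = 93.
Step 3: result = 93

The answer is 93.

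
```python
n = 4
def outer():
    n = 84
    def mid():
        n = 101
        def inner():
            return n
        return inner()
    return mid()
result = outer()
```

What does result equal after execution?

Step 1: Three levels of shadowing: global 4, outer 84, mid 101.
Step 2: inner() finds n = 101 in enclosing mid() scope.
Step 3: result = 101

The answer is 101.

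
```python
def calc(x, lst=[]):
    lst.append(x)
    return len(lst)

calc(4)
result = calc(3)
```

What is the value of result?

Step 1: Mutable default list persists between calls.
Step 2: First call: lst = [4], len = 1. Second call: lst = [4, 3], len = 2.
Step 3: result = 2

The answer is 2.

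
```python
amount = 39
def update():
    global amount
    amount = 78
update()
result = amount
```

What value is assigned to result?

Step 1: amount = 39 globally.
Step 2: update() declares global amount and sets it to 78.
Step 3: After update(), global amount = 78. result = 78

The answer is 78.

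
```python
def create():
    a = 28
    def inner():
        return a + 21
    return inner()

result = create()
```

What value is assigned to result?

Step 1: create() defines a = 28.
Step 2: inner() reads a = 28 from enclosing scope, returns 28 + 21 = 49.
Step 3: result = 49

The answer is 49.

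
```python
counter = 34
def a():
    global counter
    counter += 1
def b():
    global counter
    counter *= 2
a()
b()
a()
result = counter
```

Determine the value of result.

Step 1: counter = 34.
Step 2: a(): counter = 34 + 1 = 35.
Step 3: b(): counter = 35 * 2 = 70.
Step 4: a(): counter = 70 + 1 = 71

The answer is 71.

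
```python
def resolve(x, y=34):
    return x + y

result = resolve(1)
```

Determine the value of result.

Step 1: resolve(1) uses default y = 34.
Step 2: Returns 1 + 34 = 35.
Step 3: result = 35

The answer is 35.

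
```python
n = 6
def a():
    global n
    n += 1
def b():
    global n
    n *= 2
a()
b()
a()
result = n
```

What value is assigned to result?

Step 1: n = 6.
Step 2: a(): n = 6 + 1 = 7.
Step 3: b(): n = 7 * 2 = 14.
Step 4: a(): n = 14 + 1 = 15

The answer is 15.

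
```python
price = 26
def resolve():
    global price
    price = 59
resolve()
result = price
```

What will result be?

Step 1: price = 26 globally.
Step 2: resolve() declares global price and sets it to 59.
Step 3: After resolve(), global price = 59. result = 59

The answer is 59.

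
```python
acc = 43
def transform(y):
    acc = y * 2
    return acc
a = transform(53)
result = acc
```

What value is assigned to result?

Step 1: Global acc = 43.
Step 2: transform(53) creates local acc = 53 * 2 = 106.
Step 3: Global acc unchanged because no global keyword. result = 43

The answer is 43.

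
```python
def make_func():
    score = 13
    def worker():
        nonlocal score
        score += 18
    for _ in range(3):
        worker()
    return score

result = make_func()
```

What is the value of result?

Step 1: score = 13.
Step 2: worker() is called 3 times in a loop, each adding 18 via nonlocal.
Step 3: score = 13 + 18 * 3 = 67

The answer is 67.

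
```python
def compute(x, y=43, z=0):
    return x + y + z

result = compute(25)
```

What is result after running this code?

Step 1: compute(25) uses defaults y = 43, z = 0.
Step 2: Returns 25 + 43 + 0 = 68.
Step 3: result = 68

The answer is 68.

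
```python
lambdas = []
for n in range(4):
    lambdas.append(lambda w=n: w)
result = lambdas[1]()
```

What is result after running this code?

Step 1: Default argument w=n captures n's value at each iteration.
Step 2: lambdas[1] captured w = 1 when n was 1.
Step 3: result = 1

The answer is 1.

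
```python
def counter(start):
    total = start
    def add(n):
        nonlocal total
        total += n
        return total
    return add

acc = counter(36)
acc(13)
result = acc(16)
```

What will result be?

Step 1: counter(36) creates closure with total = 36.
Step 2: First acc(13): total = 36 + 13 = 49.
Step 3: Second acc(16): total = 49 + 16 = 65. result = 65

The answer is 65.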